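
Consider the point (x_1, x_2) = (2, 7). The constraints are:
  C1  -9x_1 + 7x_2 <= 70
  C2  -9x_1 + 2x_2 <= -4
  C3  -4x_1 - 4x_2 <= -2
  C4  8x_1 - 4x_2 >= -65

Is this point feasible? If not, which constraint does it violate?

C1: 31 ≤ 70 ✓
C2: -4 ≤ -4 ✓
C3: -36 ≤ -2 ✓
C4: -12 ≥ -65 ✓

feasible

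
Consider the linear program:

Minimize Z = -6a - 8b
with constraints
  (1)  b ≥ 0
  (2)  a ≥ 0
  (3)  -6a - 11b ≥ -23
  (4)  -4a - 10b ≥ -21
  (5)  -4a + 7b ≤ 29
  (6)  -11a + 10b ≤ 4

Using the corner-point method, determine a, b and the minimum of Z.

a = 23/6, b = 0, minimum Z = -23

Vertices and Z = -6a - 8b:
  (0, 0) → Z = 0
  (23/6, 0) → Z = -23
  (0, 2/5) → Z = -16/5
  (186/181, 277/181) → Z = -3332/181

At the optimal vertex, b = 0 and -6a - 11b = -23.
Solving simultaneously gives a = 23/6, b = 0.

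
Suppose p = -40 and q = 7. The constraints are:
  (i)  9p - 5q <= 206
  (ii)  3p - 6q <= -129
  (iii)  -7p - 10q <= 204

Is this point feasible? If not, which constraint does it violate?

Constraint (iii): -7p - 10q = 210, which is not ≤ 204. All other constraints are satisfied.

not feasible — violates (iii)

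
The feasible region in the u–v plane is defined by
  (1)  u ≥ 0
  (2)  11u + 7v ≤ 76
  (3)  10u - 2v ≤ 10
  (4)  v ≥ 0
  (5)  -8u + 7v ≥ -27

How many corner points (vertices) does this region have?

4

The feasible vertices (each the meet of two boundaries and inside every other half-plane) are:
  (0, 76/7)
  (0, 0)
  (111/46, 325/46)
  (1, 0)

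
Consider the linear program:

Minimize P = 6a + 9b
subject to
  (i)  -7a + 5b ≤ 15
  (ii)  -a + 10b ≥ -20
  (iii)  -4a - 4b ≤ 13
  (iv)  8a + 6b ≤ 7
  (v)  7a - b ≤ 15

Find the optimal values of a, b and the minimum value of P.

Corner points and P = 6a + 9b:
  (-125/48, -31/48) → P = -343/16
  (-55/82, 169/82) → P = 1191/82
  (-25/22, -93/44) → P = -1137/44
  (130/69, -125/69) → P = -5
  (97/50, -71/50) → P = -57/50

The optimum lies where -a + 10b = -20 and -4a - 4b = 13.
Solving simultaneously gives a = -25/22, b = -93/44.

a = -25/22, b = -93/44, minimum P = -1137/44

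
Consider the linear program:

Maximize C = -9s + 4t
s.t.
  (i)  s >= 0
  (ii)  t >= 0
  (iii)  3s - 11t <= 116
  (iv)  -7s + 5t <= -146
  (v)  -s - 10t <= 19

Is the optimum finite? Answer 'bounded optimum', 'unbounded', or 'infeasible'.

Feasible corners and C = -9s + 4t:
  (116/3, 0) → C = -348
  (146/7, 0) → C = -1314/7
The feasible region has finitely many vertices and no improving ray; the maximum is -1314/7 at (146/7, 0).

bounded optimum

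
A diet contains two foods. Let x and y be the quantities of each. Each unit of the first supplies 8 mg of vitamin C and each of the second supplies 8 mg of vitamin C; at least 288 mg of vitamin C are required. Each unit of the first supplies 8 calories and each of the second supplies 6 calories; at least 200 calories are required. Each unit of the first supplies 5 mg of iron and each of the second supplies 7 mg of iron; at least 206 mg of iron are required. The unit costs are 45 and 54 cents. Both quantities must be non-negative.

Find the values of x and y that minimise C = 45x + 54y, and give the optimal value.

x = 23, y = 13, minimum C = 1737

Corner points and C = 45x + 54y:
  (0, 36) → C = 1944
  (206/5, 0) → C = 1854
  (23, 13) → C = 1737
The feasible region is unbounded (it extends along (0, 1), (1, 0)), but C strictly increases along every unbounded feasible direction, so there is no improving ray and the minimum is attained at a vertex.

The optimum lies where 8x + 8y = 288 and 5x + 7y = 206.
Solving simultaneously gives x = 23, y = 13.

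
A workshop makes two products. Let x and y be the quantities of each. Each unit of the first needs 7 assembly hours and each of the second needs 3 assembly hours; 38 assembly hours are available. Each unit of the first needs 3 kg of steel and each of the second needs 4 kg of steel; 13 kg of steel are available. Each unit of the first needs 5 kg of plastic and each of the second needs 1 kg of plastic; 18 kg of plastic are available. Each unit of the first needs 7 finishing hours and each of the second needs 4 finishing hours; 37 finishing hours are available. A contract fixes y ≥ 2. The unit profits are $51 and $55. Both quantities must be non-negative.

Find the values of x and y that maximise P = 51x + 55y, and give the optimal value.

Corner points and P = 51x + 55y:
  (0, 13/4) → P = 715/4
  (0, 2) → P = 110
  (5/3, 2) → P = 195

x = 5/3, y = 2, maximum P = 195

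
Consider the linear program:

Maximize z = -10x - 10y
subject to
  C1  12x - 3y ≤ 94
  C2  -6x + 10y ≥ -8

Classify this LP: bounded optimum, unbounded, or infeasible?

unbounded

From the feasible point (458/51, 78/17), moving in the direction (-10, -6) keeps every constraint satisfied while z increases without bound.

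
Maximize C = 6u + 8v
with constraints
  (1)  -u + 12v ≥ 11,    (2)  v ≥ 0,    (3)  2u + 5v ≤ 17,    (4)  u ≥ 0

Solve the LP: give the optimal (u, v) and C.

u = 149/29, v = 39/29, maximum C = 1206/29

Extreme points and C = 6u + 8v:
  (149/29, 39/29) → C = 1206/29
  (0, 11/12) → C = 22/3
  (0, 17/5) → C = 136/5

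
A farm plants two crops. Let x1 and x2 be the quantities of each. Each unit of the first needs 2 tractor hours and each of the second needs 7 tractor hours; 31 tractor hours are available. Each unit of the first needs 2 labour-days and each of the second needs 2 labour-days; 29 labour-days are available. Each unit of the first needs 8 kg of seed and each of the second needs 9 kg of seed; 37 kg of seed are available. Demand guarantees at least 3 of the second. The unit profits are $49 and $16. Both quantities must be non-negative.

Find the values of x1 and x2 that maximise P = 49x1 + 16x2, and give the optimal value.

x1 = 5/4, x2 = 3, maximum P = 437/4

Feasible corners and P = 49x1 + 16x2:
  (0, 37/9) → P = 592/9
  (0, 3) → P = 48
  (5/4, 3) → P = 437/4

The optimum lies where 8x1 + 9x2 = 37 and x2 = 3.
Solving simultaneously gives x1 = 5/4, x2 = 3.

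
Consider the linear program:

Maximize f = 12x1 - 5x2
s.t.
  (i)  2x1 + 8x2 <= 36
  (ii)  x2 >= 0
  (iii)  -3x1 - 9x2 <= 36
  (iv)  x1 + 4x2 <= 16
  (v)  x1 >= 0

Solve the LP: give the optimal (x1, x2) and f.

Corner points and f = 12x1 - 5x2:
  (16, 0) → f = 192
  (0, 0) → f = 0
  (0, 4) → f = -20

The optimum lies where x2 = 0 and x1 + 4x2 = 16.
Solving simultaneously gives x1 = 16, x2 = 0.

x1 = 16, x2 = 0, maximum f = 192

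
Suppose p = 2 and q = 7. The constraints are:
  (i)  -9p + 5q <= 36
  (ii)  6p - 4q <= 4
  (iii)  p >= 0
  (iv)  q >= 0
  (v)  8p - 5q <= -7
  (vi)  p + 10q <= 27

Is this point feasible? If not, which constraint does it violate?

not feasible — violates (vi)

Constraint (vi): p + 10q = 72, which is not ≤ 27. All other constraints are satisfied.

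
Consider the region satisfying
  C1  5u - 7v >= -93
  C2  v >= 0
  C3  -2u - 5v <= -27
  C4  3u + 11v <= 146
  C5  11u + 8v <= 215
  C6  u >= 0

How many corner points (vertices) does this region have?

5

Of the 15 pairwise boundary intersections, those satisfying every inequality are:
  (27/2, 0)
  (215/11, 0)
  (0, 27/5)
  (1197/97, 961/97)
  (0, 146/11)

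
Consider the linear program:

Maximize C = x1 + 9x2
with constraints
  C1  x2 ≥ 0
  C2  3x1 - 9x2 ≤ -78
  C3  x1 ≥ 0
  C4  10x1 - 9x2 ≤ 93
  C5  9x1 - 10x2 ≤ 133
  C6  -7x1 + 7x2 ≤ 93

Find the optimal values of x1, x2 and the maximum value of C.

Vertices and C = x1 + 9x2:
  (0, 26/3) → C = 78
  (171/7, 353/21) → C = 1230/7
  (0, 93/7) → C = 837/7
  (1488/7, 1581/7) → C = 15717/7

x1 = 1488/7, x2 = 1581/7, maximum C = 15717/7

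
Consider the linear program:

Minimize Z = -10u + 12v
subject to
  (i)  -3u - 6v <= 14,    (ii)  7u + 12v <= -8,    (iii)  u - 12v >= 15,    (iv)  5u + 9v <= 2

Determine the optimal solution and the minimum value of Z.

u = 20, v = -37/3, minimum Z = -348

Extreme points and Z = -10u + 12v:
  (20, -37/3) → Z = -348
  (-13/7, -59/42) → Z = 12/7
  (7/8, -113/96) → Z = -183/8

At the optimal vertex, -3u - 6v = 14 and 7u + 12v = -8.
Solving simultaneously gives u = 20, v = -37/3.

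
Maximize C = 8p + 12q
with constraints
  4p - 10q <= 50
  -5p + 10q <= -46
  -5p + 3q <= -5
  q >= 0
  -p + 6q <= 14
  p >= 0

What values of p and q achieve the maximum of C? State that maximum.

At the optimal vertex, 4p - 10q = 50 and -p + 6q = 14.
Solving simultaneously gives p = 220/7, q = 53/7.

p = 220/7, q = 53/7, maximum C = 2396/7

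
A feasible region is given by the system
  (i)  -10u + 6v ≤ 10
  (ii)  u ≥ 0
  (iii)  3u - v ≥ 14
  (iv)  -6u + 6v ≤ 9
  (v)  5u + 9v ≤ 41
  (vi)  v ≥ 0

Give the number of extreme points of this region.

3

Pairwise boundary intersections that survive every other constraint:
  (167/32, 53/32)
  (14/3, 0)
  (41/5, 0)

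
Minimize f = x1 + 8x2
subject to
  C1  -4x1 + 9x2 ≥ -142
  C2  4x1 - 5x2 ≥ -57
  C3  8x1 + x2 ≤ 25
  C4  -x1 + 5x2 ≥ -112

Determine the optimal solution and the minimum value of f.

Extreme points and f = x1 + 8x2:
  (367/76, -259/19) → f = -7921/76
  (-298/11, -306/11) → f = -2746/11
  (17/11, 139/11) → f = 1129/11
  (-169/3, -101/3) → f = -977/3

At the optimal vertex, 4x1 - 5x2 = -57 and -x1 + 5x2 = -112.
Solving simultaneously gives x1 = -169/3, x2 = -101/3.

x1 = -169/3, x2 = -101/3, minimum f = -977/3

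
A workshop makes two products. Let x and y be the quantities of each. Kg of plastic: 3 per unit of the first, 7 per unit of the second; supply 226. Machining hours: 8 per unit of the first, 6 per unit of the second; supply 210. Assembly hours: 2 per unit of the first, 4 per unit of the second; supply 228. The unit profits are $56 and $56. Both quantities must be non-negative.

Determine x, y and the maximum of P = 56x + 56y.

The optimum lies where 3x + 7y = 226 and 8x + 6y = 210.
Solving simultaneously gives x = 3, y = 31.

x = 3, y = 31, maximum P = 1904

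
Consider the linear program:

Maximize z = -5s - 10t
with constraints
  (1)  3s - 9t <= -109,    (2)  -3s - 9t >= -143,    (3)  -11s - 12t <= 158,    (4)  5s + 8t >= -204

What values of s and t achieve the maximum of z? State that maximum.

s = -182/9, t = 145/27, maximum z = 1280/27

Feasible corners and z = -5s - 10t:
  (17/3, 14) → z = -505/3
  (-182/9, 145/27) → z = 1280/27
  (-1046/21, 2047/63) → z = -4780/63

The optimum lies where 3s - 9t = -109 and -11s - 12t = 158.
Solving simultaneously gives s = -182/9, t = 145/27.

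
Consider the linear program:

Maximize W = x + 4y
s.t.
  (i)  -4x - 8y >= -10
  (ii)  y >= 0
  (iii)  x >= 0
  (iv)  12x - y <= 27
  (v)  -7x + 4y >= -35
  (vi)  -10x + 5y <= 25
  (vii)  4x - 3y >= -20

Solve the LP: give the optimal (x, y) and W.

x = 0, y = 5/4, maximum W = 5

Vertices and W = x + 4y:
  (0, 5/4) → W = 5
  (113/50, 3/25) → W = 137/50
  (0, 0) → W = 0
  (9/4, 0) → W = 9/4

At the optimal vertex, -4x - 8y = -10 and x = 0.
Solving simultaneously gives x = 0, y = 5/4.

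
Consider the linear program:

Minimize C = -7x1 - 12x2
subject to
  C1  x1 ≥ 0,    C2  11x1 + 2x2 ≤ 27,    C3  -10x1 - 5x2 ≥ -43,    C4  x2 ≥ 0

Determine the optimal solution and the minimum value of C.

Vertices and C = -7x1 - 12x2:
  (0, 43/5) → C = -516/5
  (0, 0) → C = 0
  (7/5, 29/5) → C = -397/5
  (27/11, 0) → C = -189/11

x1 = 0, x2 = 43/5, minimum C = -516/5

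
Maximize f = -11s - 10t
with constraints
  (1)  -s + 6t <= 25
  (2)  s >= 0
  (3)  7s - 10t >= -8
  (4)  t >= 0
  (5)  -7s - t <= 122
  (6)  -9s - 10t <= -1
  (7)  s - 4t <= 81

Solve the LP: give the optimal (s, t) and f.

Vertices and f = -11s - 10t:
  (101/16, 167/32) → f = -973/8
  (293, 53) → f = -3753
  (0, 4/5) → f = -8
  (0, 1/10) → f = -1
  (1/9, 0) → f = -11/9
  (81, 0) → f = -891

At the optimal vertex, s = 0 and -9s - 10t = -1.
Solving simultaneously gives s = 0, t = 1/10.

s = 0, t = 1/10, maximum f = -1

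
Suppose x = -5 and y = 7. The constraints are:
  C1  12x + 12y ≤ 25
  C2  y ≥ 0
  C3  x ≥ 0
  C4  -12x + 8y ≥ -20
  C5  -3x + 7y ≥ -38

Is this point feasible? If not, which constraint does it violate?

not feasible — violates C3

Constraint C3: x = -5, which is not ≥ 0. All other constraints are satisfied.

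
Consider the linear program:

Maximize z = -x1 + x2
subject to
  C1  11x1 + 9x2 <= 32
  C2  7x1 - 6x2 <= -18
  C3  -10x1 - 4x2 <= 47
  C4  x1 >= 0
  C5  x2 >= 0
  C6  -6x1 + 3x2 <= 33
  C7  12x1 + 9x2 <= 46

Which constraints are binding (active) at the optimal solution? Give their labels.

C1 and C4

Corner points and z = -x1 + x2:
  (10/43, 422/129) → z = 392/129
  (0, 32/9) → z = 32/9
  (0, 3) → z = 3

The maximum is at (0, 32/9). Substituting into each constraint, equality holds for C1 and C4; the remaining constraints have slack.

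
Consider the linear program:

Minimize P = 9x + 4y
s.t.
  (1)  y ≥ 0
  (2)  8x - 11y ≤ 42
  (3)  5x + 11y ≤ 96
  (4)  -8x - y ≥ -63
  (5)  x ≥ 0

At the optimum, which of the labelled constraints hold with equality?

(1) and (5)

Feasible corners and P = 9x + 4y:
  (21/4, 0) → P = 189/4
  (0, 0) → P = 0
  (245/32, 7/4) → P = 2429/32
  (597/83, 453/83) → P = 7185/83
  (0, 96/11) → P = 384/11

The minimum is at (0, 0). Substituting into each constraint, equality holds for (1) and (5); the remaining constraints have slack.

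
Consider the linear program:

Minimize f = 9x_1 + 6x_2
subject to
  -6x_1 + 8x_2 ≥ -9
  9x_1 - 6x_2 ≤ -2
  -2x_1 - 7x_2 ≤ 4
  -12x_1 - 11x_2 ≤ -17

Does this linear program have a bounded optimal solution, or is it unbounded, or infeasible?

From the feasible point (80/171, 59/57), moving in the direction (-11, 12) keeps every constraint satisfied while f decreases without bound.

unbounded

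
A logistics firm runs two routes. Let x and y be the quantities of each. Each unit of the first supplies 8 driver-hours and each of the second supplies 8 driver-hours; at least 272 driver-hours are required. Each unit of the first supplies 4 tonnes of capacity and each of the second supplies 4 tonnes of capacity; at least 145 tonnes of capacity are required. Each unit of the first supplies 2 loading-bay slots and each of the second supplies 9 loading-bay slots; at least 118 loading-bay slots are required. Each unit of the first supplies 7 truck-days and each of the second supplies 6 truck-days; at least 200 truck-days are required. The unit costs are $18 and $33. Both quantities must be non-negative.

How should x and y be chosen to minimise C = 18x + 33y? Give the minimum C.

x = 119/4, y = 13/2, minimum C = 750

Vertices and C = 18x + 33y:
  (0, 145/4) → C = 4785/4
  (59, 0) → C = 1062
  (119/4, 13/2) → C = 750
The feasible region is unbounded (it extends along (0, 1), (1, 0)), but C strictly increases along every unbounded feasible direction, so there is no improving ray and the minimum is attained at a vertex.

The optimum lies where 4x + 4y = 145 and 2x + 9y = 118.
Solving simultaneously gives x = 119/4, y = 13/2.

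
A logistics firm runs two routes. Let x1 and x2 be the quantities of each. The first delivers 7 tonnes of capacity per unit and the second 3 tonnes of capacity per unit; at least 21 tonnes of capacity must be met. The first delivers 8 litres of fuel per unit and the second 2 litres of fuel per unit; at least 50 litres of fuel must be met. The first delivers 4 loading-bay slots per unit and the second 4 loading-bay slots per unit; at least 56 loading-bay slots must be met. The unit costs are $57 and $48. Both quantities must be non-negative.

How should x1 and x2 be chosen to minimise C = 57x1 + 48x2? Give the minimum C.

Corner points and C = 57x1 + 48x2:
  (0, 25) → C = 1200
  (14, 0) → C = 798
  (11/3, 31/3) → C = 705
The feasible region is unbounded (it extends along (0, 1), (1, 0)), but C strictly increases along every unbounded feasible direction, so there is no improving ray and the minimum is attained at a vertex.

The optimum lies where 8x1 + 2x2 = 50 and 4x1 + 4x2 = 56.
Solving simultaneously gives x1 = 11/3, x2 = 31/3.

x1 = 11/3, x2 = 31/3, minimum C = 705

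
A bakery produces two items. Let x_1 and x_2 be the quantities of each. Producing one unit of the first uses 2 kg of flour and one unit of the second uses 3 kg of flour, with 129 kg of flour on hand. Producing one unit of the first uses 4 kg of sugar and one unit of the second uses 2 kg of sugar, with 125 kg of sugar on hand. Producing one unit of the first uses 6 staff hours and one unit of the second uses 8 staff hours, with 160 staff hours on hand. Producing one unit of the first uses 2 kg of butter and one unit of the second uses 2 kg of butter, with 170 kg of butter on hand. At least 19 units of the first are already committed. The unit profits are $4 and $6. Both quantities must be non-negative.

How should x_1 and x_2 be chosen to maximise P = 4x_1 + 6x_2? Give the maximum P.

Feasible corners and P = 4x_1 + 6x_2:
  (80/3, 0) → P = 320/3
  (19, 0) → P = 76
  (19, 23/4) → P = 221/2

At the optimal vertex, 6x_1 + 8x_2 = 160 and x_1 = 19.
Solving simultaneously gives x_1 = 19, x_2 = 23/4.

x_1 = 19, x_2 = 23/4, maximum P = 221/2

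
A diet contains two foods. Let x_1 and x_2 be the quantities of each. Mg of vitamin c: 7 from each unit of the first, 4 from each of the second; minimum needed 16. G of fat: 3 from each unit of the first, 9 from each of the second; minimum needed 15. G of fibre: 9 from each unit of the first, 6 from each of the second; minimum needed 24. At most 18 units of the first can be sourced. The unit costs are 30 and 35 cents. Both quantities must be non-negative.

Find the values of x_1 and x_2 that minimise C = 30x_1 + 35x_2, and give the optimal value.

x_1 = 2, x_2 = 1, minimum C = 95

Feasible corners and C = 30x_1 + 35x_2:
  (0, 4) → C = 140
  (5, 0) → C = 150
  (18, 0) → C = 540
  (2, 1) → C = 95
The feasible region is unbounded (it extends along (0, 1)), but C strictly increases along every unbounded feasible direction, so there is no improving ray and the minimum is attained at a vertex.

At the optimal vertex, 3x_1 + 9x_2 = 15 and 9x_1 + 6x_2 = 24.
Solving simultaneously gives x_1 = 2, x_2 = 1.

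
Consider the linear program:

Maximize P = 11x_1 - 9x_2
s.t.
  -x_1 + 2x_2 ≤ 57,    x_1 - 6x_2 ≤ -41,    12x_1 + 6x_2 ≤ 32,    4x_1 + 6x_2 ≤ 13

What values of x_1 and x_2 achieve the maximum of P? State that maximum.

x_1 = -28/5, x_2 = 59/10, maximum P = -1147/10

Extreme points and P = 11x_1 - 9x_2:
  (-65, -4) → P = -679
  (-158/7, 241/14) → P = -5645/14
  (-28/5, 59/10) → P = -1147/10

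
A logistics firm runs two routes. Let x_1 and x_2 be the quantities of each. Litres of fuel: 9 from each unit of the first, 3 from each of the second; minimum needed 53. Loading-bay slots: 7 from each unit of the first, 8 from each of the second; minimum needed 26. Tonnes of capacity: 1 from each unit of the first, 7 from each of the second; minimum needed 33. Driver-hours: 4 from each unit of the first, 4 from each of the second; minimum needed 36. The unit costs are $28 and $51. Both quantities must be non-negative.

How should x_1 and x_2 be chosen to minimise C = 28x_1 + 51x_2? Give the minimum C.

Feasible corners and C = 28x_1 + 51x_2:
  (0, 53/3) → C = 901
  (33, 0) → C = 924
  (13/3, 14/3) → C = 1078/3
  (5, 4) → C = 344
The feasible region is unbounded (it extends along (0, 1), (1, 0)), but C strictly increases along every unbounded feasible direction, so there is no improving ray and the minimum is attained at a vertex.

x_1 = 5, x_2 = 4, minimum C = 344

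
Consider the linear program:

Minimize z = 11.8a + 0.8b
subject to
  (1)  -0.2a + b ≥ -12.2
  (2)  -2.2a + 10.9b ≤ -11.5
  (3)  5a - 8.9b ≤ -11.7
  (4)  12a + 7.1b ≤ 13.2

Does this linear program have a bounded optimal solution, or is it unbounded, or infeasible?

bounded optimum

Vertices and z = 11.8a + 0.8b:
  (-6074, -1227) → z = -72654.8
  (-6014/161, -3167/161) → z = -15978/35
  (-5747/873, -2081/873) → z = -115799/1455
The feasible region has finitely many vertices and no improving ray; the minimum is -72654.8 at (-6074, -1227).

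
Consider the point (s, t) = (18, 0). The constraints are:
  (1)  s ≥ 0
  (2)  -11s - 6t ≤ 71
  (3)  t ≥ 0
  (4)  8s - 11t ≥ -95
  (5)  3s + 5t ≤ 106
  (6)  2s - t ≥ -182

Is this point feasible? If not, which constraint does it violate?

(1): 18 ≥ 0 ✓
(2): -198 ≤ 71 ✓
(3): 0 ≥ 0 ✓
(4): 144 ≥ -95 ✓
(5): 54 ≤ 106 ✓
(6): 36 ≥ -182 ✓

feasible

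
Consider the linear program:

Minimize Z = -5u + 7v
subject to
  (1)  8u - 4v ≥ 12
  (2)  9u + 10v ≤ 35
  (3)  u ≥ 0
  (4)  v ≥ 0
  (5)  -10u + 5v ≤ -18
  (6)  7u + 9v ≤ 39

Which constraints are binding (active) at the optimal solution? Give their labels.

(2) and (4)

Vertices and Z = -5u + 7v:
  (35/9, 0) → Z = -175/9
  (71/29, 188/145) → Z = -459/145
  (9/5, 0) → Z = -9

The minimum is at (35/9, 0). Substituting into each constraint, equality holds for (2) and (4); the remaining constraints have slack.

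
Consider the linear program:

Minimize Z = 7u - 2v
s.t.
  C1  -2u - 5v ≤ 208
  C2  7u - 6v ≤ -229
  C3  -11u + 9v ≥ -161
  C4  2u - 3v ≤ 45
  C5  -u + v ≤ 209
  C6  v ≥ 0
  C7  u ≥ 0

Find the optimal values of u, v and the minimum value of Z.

Extreme points and Z = 7u - 2v:
  (1009, 3646/3) → Z = 13897/3
  (0, 229/6) → Z = -229/3
  (1021, 1230) → Z = 4687
  (0, 209) → Z = -418

At the optimal vertex, -u + v = 209 and u = 0.
Solving simultaneously gives u = 0, v = 209.

u = 0, v = 209, minimum Z = -418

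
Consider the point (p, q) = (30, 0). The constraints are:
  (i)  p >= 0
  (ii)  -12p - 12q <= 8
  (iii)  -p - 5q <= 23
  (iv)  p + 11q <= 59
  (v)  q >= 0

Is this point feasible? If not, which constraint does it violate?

feasible

(i): 30 ≥ 0 ✓
(ii): -360 ≤ 8 ✓
(iii): -30 ≤ 23 ✓
(iv): 30 ≤ 59 ✓
(v): 0 ≥ 0 ✓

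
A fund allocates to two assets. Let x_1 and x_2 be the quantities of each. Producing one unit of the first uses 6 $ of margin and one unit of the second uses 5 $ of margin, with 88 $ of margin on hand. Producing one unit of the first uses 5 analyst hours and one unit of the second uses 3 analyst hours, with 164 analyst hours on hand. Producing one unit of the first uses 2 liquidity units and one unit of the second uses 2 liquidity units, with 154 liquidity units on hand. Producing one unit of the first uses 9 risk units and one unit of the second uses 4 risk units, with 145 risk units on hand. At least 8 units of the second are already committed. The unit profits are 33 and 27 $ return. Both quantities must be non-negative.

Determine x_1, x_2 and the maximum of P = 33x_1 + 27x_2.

x_1 = 8, x_2 = 8, maximum P = 480

Vertices and P = 33x_1 + 27x_2:
  (0, 88/5) → P = 2376/5
  (0, 8) → P = 216
  (8, 8) → P = 480

At the optimal vertex, 6x_1 + 5x_2 = 88 and x_2 = 8.
Solving simultaneously gives x_1 = 8, x_2 = 8.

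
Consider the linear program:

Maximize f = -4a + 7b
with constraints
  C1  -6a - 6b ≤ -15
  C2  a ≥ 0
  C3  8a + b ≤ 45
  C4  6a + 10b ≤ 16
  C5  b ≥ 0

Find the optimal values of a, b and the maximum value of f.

a = 9/4, b = 1/4, maximum f = -29/4

The optimum lies where -6a - 6b = -15 and 6a + 10b = 16.
Solving simultaneously gives a = 9/4, b = 1/4.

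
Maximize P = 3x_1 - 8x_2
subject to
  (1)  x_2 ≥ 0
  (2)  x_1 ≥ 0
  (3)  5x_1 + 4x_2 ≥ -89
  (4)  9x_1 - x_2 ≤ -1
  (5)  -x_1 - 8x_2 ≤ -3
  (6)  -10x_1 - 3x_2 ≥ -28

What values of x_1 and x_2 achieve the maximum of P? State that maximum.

Extreme points and P = 3x_1 - 8x_2:
  (0, 1) → P = -8
  (0, 28/3) → P = -224/3
  (25/37, 262/37) → P = -2021/37

The optimum lies where x_1 = 0 and 9x_1 - x_2 = -1.
Solving simultaneously gives x_1 = 0, x_2 = 1.

x_1 = 0, x_2 = 1, maximum P = -8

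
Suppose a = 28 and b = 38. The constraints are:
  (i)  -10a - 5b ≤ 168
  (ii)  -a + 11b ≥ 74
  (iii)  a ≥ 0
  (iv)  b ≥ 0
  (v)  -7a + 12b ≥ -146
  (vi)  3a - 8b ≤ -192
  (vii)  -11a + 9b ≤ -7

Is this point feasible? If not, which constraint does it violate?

not feasible — violates (vii)

Constraint (vii): -11a + 9b = 34, which is not ≤ -7. All other constraints are satisfied.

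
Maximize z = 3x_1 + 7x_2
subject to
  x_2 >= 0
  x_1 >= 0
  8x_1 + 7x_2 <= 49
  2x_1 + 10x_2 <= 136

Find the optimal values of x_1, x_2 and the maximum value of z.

x_1 = 0, x_2 = 7, maximum z = 49

Corner points and z = 3x_1 + 7x_2:
  (0, 0) → z = 0
  (49/8, 0) → z = 147/8
  (0, 7) → z = 49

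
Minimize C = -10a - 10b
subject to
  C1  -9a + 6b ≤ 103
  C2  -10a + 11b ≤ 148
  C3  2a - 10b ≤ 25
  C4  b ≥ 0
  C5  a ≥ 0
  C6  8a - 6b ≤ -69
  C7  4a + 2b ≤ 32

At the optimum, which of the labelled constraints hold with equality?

C2 and C7

Vertices and C = -10a - 10b:
  (0, 148/11) → C = -1480/11
  (7/8, 57/4) → C = -605/4
  (0, 23/2) → C = -115
  (27/20, 133/10) → C = -293/2

The minimum is at (7/8, 57/4). Substituting into each constraint, equality holds for C2 and C7; the remaining constraints have slack.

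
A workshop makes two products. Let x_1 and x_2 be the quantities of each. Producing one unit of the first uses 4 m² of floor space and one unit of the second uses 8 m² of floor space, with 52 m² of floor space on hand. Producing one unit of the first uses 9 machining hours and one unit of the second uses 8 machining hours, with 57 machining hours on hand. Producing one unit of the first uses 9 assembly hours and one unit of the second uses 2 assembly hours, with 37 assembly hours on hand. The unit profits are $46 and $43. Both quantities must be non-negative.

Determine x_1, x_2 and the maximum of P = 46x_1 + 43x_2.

The optimum lies where 4x_1 + 8x_2 = 52 and 9x_1 + 8x_2 = 57.
Solving simultaneously gives x_1 = 1, x_2 = 6.

x_1 = 1, x_2 = 6, maximum P = 304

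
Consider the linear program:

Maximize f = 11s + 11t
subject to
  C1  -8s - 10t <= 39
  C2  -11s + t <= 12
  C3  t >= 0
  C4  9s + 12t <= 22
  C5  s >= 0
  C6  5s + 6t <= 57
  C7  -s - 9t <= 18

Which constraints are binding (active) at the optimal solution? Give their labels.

Feasible corners and f = 11s + 11t:
  (22/9, 0) → f = 242/9
  (0, 0) → f = 0
  (0, 11/6) → f = 121/6

The maximum is at (22/9, 0). Substituting into each constraint, equality holds for C3 and C4; the remaining constraints have slack.

C3 and C4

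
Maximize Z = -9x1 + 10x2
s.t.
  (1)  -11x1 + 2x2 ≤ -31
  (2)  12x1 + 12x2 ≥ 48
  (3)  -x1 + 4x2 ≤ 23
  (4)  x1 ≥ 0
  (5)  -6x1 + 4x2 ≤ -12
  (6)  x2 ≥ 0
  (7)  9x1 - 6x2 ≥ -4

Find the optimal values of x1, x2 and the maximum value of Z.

Extreme points and Z = -9x1 + 10x2:
  (3, 1) → Z = -17
  (25/8, 27/16) → Z = -45/4
  (4, 0) → Z = -36
  (7, 15/2) → Z = 12
The feasible region is unbounded (it extends along (4, 1), (1, 0)), but Z strictly decreases along every unbounded feasible direction, so there is no improving ray and the maximum is attained at a vertex.

x1 = 7, x2 = 15/2, maximum Z = 12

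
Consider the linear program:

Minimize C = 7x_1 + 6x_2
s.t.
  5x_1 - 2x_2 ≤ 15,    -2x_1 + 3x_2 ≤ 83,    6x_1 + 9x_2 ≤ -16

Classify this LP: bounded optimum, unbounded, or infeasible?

unbounded

From the feasible point (103/57, -170/57), moving in the direction (-2, -5) keeps every constraint satisfied while C decreases without bound.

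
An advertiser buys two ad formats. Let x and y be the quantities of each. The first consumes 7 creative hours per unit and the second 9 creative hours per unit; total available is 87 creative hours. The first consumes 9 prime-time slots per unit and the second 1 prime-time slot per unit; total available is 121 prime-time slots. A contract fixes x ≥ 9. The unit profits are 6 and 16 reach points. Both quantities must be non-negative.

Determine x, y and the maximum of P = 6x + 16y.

x = 9, y = 8/3, maximum P = 290/3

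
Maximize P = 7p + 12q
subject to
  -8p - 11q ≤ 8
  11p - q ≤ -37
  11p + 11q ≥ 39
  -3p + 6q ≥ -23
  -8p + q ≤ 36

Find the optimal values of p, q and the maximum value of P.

p = -1/3, q = 100/3, maximum P = 1193/3

Corner points and P = 7p + 12q:
  (-92/33, 19/3) → P = 1864/33
  (-1/3, 100/3) → P = 1193/3
  (-119/33, 236/33) → P = 1999/33

The binding constraints are 11p - q = -37 and -8p + q = 36.
Solving simultaneously gives p = -1/3, q = 100/3.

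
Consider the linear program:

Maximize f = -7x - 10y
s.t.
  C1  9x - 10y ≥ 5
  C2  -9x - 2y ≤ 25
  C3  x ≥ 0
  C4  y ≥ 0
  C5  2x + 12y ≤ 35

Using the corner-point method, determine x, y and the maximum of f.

x = 5/9, y = 0, maximum f = -35/9

Extreme points and f = -7x - 10y:
  (5/9, 0) → f = -35/9
  (205/64, 305/128) → f = -185/4
  (35/2, 0) → f = -245/2

The binding constraints are 9x - 10y = 5 and y = 0.
Solving simultaneously gives x = 5/9, y = 0.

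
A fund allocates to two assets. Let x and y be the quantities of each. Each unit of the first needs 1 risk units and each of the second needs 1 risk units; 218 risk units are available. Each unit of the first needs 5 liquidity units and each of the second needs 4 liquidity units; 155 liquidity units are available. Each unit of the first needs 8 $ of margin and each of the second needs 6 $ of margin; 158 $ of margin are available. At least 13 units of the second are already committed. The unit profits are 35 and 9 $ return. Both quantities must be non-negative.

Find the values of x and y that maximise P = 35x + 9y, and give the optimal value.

x = 10, y = 13, maximum P = 467

Feasible corners and P = 35x + 9y:
  (0, 79/3) → P = 237
  (0, 13) → P = 117
  (10, 13) → P = 467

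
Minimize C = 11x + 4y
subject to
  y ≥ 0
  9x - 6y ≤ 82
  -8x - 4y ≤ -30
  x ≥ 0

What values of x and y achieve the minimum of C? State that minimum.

x = 0, y = 15/2, minimum C = 30

Extreme points and C = 11x + 4y:
  (82/9, 0) → C = 902/9
  (15/4, 0) → C = 165/4
  (0, 15/2) → C = 30
The feasible region is unbounded (it extends along (0, 1), (2, 3)), but C strictly increases along every unbounded feasible direction, so there is no improving ray and the minimum is attained at a vertex.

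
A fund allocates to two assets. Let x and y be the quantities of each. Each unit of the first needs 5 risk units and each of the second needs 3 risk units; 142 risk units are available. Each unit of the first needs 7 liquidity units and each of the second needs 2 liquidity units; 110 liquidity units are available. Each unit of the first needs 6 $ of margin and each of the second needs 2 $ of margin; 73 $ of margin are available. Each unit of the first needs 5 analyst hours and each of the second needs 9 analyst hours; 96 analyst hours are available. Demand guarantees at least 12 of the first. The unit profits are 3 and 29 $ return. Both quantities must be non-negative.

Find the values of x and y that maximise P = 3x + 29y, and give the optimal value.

x = 12, y = 1/2, maximum P = 101/2

Feasible corners and P = 3x + 29y:
  (73/6, 0) → P = 73/2
  (12, 0) → P = 36
  (12, 1/2) → P = 101/2

The optimum lies where 6x + 2y = 73 and x = 12.
Solving simultaneously gives x = 12, y = 1/2.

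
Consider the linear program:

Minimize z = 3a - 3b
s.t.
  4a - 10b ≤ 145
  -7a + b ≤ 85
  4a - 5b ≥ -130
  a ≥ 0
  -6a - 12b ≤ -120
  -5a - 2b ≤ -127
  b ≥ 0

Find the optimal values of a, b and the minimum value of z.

a = 125/11, b = 386/11, minimum z = -783/11

The feasible region is unbounded (it extends along (5, 2), (5, 4)), but z strictly increases along every unbounded feasible direction, so there is no improving ray and the minimum is attained at a vertex.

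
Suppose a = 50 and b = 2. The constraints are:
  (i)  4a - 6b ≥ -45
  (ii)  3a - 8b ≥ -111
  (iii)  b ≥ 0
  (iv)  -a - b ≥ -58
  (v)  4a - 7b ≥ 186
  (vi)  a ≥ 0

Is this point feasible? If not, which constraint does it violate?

feasible

(i): 188 ≥ -45 ✓
(ii): 134 ≥ -111 ✓
(iii): 2 ≥ 0 ✓
(iv): -52 ≥ -58 ✓
(v): 186 ≥ 186 ✓
(vi): 50 ≥ 0 ✓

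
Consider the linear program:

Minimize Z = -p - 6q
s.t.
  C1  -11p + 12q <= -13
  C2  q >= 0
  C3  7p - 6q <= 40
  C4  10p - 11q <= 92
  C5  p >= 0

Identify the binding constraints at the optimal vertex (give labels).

Feasible corners and Z = -p - 6q:
  (13/11, 0) → Z = -13/11
  (67/3, 349/18) → Z = -416/3
  (40/7, 0) → Z = -40/7

The minimum is at (67/3, 349/18). Substituting into each constraint, equality holds for C1 and C3; the remaining constraints have slack.

C1 and C3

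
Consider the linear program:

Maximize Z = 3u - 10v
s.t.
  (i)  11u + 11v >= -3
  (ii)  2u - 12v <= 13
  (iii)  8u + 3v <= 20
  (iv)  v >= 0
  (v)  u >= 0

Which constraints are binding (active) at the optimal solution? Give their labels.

Feasible corners and Z = 3u - 10v:
  (5/2, 0) → Z = 15/2
  (0, 20/3) → Z = -200/3
  (0, 0) → Z = 0

The maximum is at (5/2, 0). Substituting into each constraint, equality holds for (iii) and (iv); the remaining constraints have slack.

(iii) and (iv)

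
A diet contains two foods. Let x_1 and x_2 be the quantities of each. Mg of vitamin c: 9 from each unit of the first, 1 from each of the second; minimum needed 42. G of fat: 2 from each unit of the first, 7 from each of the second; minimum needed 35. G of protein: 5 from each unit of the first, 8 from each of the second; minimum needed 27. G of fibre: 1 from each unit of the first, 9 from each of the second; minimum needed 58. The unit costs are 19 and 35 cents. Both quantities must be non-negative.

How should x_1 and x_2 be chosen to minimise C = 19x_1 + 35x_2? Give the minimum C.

Feasible corners and C = 19x_1 + 35x_2:
  (0, 42) → C = 1470
  (58, 0) → C = 1102
  (4, 6) → C = 286
The feasible region is unbounded (it extends along (0, 1), (1, 0)), but C strictly increases along every unbounded feasible direction, so there is no improving ray and the minimum is attained at a vertex.

x_1 = 4, x_2 = 6, minimum C = 286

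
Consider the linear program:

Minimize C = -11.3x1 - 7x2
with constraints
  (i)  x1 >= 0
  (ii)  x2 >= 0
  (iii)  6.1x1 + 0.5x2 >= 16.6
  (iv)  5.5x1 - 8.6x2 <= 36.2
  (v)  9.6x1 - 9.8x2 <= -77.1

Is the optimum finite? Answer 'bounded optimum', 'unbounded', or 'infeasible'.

unbounded

From the feasible point (0, 33.2), moving in the direction (0, 1) keeps every constraint satisfied while C decreases without bound.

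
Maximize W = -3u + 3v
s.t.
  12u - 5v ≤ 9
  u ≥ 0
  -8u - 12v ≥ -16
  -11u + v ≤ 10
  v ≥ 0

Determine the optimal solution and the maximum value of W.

Vertices and W = -3u + 3v:
  (47/46, 15/23) → W = -51/46
  (3/4, 0) → W = -9/4
  (0, 4/3) → W = 4
  (0, 0) → W = 0

At the optimal vertex, u = 0 and -8u - 12v = -16.
Solving simultaneously gives u = 0, v = 4/3.

u = 0, v = 4/3, maximum W = 4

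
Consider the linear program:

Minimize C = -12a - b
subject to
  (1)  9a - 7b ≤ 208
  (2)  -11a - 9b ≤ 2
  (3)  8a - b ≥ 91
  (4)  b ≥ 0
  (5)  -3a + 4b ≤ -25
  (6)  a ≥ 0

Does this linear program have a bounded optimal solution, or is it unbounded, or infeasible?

bounded optimum

Vertices and C = -12a - b:
  (208/9, 0) → C = -832/3
  (219/5, 133/5) → C = -2761/5
  (91/8, 0) → C = -273/2
  (339/29, 73/29) → C = -4141/29
The feasible region has finitely many vertices and no improving ray; the minimum is -2761/5 at (219/5, 133/5).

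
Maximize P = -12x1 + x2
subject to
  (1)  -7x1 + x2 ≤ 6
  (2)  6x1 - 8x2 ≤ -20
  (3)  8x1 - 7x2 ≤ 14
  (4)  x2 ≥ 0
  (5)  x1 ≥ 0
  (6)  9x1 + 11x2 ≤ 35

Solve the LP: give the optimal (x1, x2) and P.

x1 = 0, x2 = 35/11, maximum P = 35/11

Vertices and P = -12x1 + x2:
  (0, 5/2) → P = 5/2
  (10/23, 65/23) → P = -55/23
  (0, 35/11) → P = 35/11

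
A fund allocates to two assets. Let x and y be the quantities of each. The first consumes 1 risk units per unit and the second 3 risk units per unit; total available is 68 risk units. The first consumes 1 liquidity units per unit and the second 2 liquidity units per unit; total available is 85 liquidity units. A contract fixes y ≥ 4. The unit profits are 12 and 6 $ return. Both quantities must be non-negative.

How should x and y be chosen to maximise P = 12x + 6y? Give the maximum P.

x = 56, y = 4, maximum P = 696

Extreme points and P = 12x + 6y:
  (0, 68/3) → P = 136
  (0, 4) → P = 24
  (56, 4) → P = 696

The binding constraints are x + 3y = 68 and y = 4.
Solving simultaneously gives x = 56, y = 4.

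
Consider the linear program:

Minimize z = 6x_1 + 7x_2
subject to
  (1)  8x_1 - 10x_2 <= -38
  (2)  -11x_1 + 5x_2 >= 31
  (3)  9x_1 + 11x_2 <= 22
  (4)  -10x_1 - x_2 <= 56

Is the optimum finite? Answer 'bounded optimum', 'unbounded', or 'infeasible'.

bounded optimum

Vertices and z = 6x_1 + 7x_2:
  (-12/7, 17/7) → z = 47/7
  (-299/54, -17/27) → z = -1016/27
  (-231/166, 521/166) → z = 2261/166
  (-638/101, 724/101) → z = 1240/101
The feasible region has finitely many vertices and no improving ray; the minimum is -1016/27 at (-299/54, -17/27).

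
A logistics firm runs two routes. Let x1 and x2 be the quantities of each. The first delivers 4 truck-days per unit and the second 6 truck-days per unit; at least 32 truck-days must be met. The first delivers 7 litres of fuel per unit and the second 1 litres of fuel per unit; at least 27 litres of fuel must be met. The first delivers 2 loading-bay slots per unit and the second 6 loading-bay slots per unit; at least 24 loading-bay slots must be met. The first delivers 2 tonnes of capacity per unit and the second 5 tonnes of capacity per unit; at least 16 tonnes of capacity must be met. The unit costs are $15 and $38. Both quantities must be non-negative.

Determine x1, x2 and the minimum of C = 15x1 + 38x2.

Corner points and C = 15x1 + 38x2:
  (0, 27) → C = 1026
  (12, 0) → C = 180
  (65/19, 58/19) → C = 3179/19
  (4, 8/3) → C = 484/3
The feasible region is unbounded (it extends along (0, 1), (1, 0)), but C strictly increases along every unbounded feasible direction, so there is no improving ray and the minimum is attained at a vertex.

x1 = 4, x2 = 8/3, minimum C = 484/3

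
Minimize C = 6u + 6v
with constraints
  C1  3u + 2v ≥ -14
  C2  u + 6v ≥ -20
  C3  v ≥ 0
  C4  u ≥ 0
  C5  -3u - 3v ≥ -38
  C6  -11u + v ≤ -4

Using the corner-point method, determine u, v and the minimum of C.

u = 4/11, v = 0, minimum C = 24/11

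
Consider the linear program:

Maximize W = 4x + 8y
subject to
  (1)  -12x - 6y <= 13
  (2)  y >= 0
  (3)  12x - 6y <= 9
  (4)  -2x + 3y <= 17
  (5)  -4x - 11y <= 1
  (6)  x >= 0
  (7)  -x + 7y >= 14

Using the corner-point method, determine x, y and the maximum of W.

Feasible corners and W = 4x + 8y:
  (43/8, 37/4) → W = 191/2
  (49/26, 59/26) → W = 334/13
  (0, 17/3) → W = 136/3
  (0, 2) → W = 16

The binding constraints are 12x - 6y = 9 and -2x + 3y = 17.
Solving simultaneously gives x = 43/8, y = 37/4.

x = 43/8, y = 37/4, maximum W = 191/2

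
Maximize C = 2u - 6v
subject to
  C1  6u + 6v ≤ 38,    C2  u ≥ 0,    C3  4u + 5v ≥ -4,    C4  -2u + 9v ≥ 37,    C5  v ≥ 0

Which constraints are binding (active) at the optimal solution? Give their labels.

C1 and C4

Vertices and C = 2u - 6v:
  (0, 19/3) → C = -38
  (20/11, 149/33) → C = -258/11
  (0, 37/9) → C = -74/3

The maximum is at (20/11, 149/33). Substituting into each constraint, equality holds for C1 and C4; the remaining constraints have slack.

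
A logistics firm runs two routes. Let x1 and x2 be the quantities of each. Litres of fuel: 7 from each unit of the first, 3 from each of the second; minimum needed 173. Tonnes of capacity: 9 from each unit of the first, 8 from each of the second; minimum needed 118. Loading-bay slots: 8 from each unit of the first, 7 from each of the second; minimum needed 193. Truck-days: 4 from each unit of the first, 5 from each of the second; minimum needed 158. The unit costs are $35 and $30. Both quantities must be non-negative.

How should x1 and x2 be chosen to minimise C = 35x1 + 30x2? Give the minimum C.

x1 = 17, x2 = 18, minimum C = 1135

Vertices and C = 35x1 + 30x2:
  (0, 173/3) → C = 1730
  (79/2, 0) → C = 2765/2
  (17, 18) → C = 1135
The feasible region is unbounded (it extends along (0, 1), (1, 0)), but C strictly increases along every unbounded feasible direction, so there is no improving ray and the minimum is attained at a vertex.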